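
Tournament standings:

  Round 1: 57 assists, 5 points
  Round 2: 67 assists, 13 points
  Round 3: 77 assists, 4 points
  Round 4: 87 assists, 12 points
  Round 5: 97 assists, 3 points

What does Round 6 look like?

Assists — +10 each step: 57, 67, 77, 87, 97 → 107.
Points — alternating steps +8, −9, +8, −9, …: 5, 13, 4, 12, 3 → 11.
Combining the parts gives 107 assists, 11 points.

107 assists, 11 points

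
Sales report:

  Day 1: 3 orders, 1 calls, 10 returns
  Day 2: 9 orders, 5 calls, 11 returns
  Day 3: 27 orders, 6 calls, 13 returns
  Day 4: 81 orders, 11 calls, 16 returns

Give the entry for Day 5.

243 orders, 17 calls, 20 returns

Orders: ×3 each step, so 3, 9, 27, 81 → 243.
Calls goes 1, 5, 6, 11 → 17 (each term is the sum of the two before it).
Returns: 10, 11, 13, 16 → 20 (differences are 1, 2, 3, … (increasing by 1 each time)).
So the next record is 243 orders, 17 calls, 20 returns.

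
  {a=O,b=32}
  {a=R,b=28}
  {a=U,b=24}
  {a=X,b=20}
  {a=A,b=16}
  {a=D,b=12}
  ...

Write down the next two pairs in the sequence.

A: letters move forward 3 places in the alphabet, wrapping Z→A; O, R, U, X, A, D → G → J.
B: 32, 28, 24, 20, 16, 12 → 8 → 4 (−4 each step).
Putting the parts together: {a=G,b=8} and then {a=J,b=4}.

{a=G,b=8}, {a=J,b=4}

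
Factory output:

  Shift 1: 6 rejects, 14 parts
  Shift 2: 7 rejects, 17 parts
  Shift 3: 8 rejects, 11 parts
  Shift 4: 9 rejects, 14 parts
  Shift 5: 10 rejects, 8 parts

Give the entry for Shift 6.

Rejects: 6, 7, 8, 9, 10 → 11 (+1 each step).
Parts goes 14, 17, 11, 14, 8 → 11 (alternating steps +3, −6, +3, −6, …).
Putting it together: 11 rejects, 11 parts.

11 rejects, 11 parts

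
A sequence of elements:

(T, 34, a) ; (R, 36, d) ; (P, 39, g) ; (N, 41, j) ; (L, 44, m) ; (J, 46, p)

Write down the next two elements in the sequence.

(H, 49, s), (F, 51, v)

First letter — letters move back 2 places in the alphabet: T, R, P, N, L, J → H → F.
For the second coordinate, alternating steps +2, +3, +2, +3, …: 34, 36, 39, 41, 44, 46 → 49 → 51.
Second letter goes a, d, g, j, m, p → s → v (letters move forward 3 places in the alphabet).
Putting the parts together: (H, 49, s) and then (F, 51, v).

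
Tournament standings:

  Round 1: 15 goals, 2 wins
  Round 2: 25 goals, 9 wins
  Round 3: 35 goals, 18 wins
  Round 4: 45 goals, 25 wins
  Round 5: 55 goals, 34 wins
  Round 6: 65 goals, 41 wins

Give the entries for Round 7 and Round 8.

For the goals, +10 each step: 15, 25, 35, 45, 55, 65 → 75 → 85.
Wins — alternating steps +7, +9, +7, +9, …: 2, 9, 18, 25, 34, 41 → 50 → 57.
Putting the parts together: 75 goals, 50 wins and then 85 goals, 57 wins.

75 goals, 50 wins; 85 goals, 57 wins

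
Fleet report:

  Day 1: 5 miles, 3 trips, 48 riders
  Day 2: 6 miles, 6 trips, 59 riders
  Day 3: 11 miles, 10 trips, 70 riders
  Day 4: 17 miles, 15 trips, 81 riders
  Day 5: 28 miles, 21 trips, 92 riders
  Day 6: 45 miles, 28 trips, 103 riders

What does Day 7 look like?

Miles goes 5, 6, 11, 17, 28, 45 → 73 (each term is the sum of the two before it).
Trips — differences are 3, 4, 5, … (increasing by 1 each time): 3, 6, 10, 15, 21, 28 → 36.
For the riders, +11 each step: 48, 59, 70, 81, 92, 103 → 114.
So the next line is 73 miles, 36 trips, 114 riders.

73 miles, 36 trips, 114 riders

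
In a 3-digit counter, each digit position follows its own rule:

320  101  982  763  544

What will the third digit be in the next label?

First digit: −2 each step, mod 10, so 3, 1, 9, 7, 5 → 3.
For the second digit, −2 each step, mod 10: 2, 0, 8, 6, 4 → 2.
Third digit goes 0, 1, 2, 3, 4 → 5 (+1 each step, mod 10).

5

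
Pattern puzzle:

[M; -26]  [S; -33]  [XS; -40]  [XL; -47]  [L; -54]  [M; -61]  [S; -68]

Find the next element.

Size: repeats M → S → XS → XL → L, so M, S, XS, XL, L, M, S → XS.
Second part: −7 each step, so -26, -33, -40, -47, -54, -61, -68 → -75.
Putting it together: [XS; -75].

[XS; -75]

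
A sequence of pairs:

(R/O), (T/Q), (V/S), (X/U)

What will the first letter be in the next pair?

First letter: letters move forward 2 places in the alphabet, so R, T, V, X → Z.

Z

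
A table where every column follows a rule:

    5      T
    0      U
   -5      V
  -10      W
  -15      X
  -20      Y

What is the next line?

First component goes 5, 0, -5, -10, -15, -20 → -25 (−5 each step).
Letter: T, U, V, W, X, Y → Z (letters move forward 1 place in the alphabet).
Combining the parts gives -25  Z.

-25  Z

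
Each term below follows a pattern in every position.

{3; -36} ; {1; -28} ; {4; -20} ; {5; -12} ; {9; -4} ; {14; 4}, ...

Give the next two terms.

First value: each term is the sum of the two before it; 3, 1, 4, 5, 9, 14 → 23 → 37.
Second value: +8 each step, so -36, -28, -20, -12, -4, 4 → 12 → 20.
So the next two terms are {23; 12} and {37; 20}.

{23; 12}, {37; 20}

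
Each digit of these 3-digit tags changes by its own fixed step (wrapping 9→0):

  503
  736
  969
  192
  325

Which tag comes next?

First digit: 5, 7, 9, 1, 3 → 5 (+2 each step, mod 10).
Second digit: +3 each step, mod 10; 0, 3, 6, 9, 2 → 5.
Third digit: +3 each step, mod 10, so 3, 6, 9, 2, 5 → 8.
So the next tag is 558.

558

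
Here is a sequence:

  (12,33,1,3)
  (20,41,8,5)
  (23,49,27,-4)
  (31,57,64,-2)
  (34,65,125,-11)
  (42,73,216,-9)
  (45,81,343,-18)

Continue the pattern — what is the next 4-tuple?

First value: 12, 20, 23, 31, 34, 42, 45 → 53 (alternating steps +8, +3, +8, +3, …).
Second value: 33, 41, 49, 57, 65, 73, 81 → 89 (+8 each step).
Third value goes 1, 8, 27, 64, 125, 216, 343 → 512 (perfect cubes: 1³, 2³, 3³, …).
Fourth value: 3, 5, -4, -2, -11, -9, -18 → -16 (alternating steps +2, −9, +2, −9, …).
Combining the parts gives (53,89,512,-16).

(53,89,512,-16)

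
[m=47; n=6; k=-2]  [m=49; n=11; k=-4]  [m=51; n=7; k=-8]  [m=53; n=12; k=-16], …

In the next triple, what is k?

-32

K: ×2 each step, so -2, -4, -8, -16 → -32.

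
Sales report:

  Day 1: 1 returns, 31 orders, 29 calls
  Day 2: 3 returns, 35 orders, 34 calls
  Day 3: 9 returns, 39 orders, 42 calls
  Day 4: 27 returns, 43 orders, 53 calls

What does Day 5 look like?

81 returns, 47 orders, 67 calls

Returns goes 1, 3, 9, 27 → 81 (×3 each step).
Orders — +4 each step: 31, 35, 39, 43 → 47.
Calls: differences are 5, 8, 11, … (increasing by 3 each time); 29, 34, 42, 53 → 67.
Putting it together: 81 returns, 47 orders, 67 calls.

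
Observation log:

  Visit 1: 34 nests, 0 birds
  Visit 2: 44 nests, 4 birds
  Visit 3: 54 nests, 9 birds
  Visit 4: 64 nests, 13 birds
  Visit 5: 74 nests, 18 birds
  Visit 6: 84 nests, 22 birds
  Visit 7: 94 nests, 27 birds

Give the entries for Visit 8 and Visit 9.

104 nests, 31 birds; 114 nests, 36 birds

Nests — +10 each step: 34, 44, 54, 64, 74, 84, 94 → 104 → 114.
Birds: alternating steps +4, +5, +4, +5, …; 0, 4, 9, 13, 18, 22, 27 → 31 → 36.
Putting the parts together: 104 nests, 31 birds and then 114 nests, 36 birds.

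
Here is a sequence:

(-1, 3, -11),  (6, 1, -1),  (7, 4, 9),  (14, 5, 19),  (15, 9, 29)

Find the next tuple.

(22, 14, 39)

First part: alternating steps +7, +1, +7, +1, …, so -1, 6, 7, 14, 15 → 22.
Second part: each term is the sum of the two before it; 3, 1, 4, 5, 9 → 14.
For the third part, +10 each step: -11, -1, 9, 19, 29 → 39.
Putting it together: (22, 14, 39).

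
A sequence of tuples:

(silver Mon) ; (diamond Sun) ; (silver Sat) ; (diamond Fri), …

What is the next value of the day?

For the rank, alternates silver ↔ diamond: silver, diamond, silver, diamond → silver.
For the day, runs backward through the weekdays Mon→Sun: Mon, Sun, Sat, Fri → Thu.

Thu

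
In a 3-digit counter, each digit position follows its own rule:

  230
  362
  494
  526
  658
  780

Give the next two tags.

812, 944

First digit: +1 each step, mod 10; 2, 3, 4, 5, 6, 7 → 8 → 9.
Second digit: +3 each step, mod 10, so 3, 6, 9, 2, 5, 8 → 1 → 4.
Third digit: 0, 2, 4, 6, 8, 0 → 2 → 4 (+2 each step, mod 10).
Putting the parts together: 812 and then 944.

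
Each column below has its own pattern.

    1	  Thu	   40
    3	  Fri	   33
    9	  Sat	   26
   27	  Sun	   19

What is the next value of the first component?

First component — ×3 each step: 1, 3, 9, 27 → 81.
Day: Thu, Fri, Sat, Sun → Mon (runs through the weekdays Mon→Sun).
Third component goes 40, 33, 26, 19 → 12 (−7 each step).

81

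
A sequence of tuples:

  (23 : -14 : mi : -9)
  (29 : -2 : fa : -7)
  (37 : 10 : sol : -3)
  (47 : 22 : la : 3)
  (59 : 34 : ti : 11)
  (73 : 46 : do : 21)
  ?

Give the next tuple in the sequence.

First part: differences are 6, 8, 10, … (increasing by 2 each time); 23, 29, 37, 47, 59, 73 → 89.
Second part: +12 each step; -14, -2, 10, 22, 34, 46 → 58.
Note: mi, fa, sol, la, ti, do → re (runs through the solfège scale do→ti).
Fourth part: differences are 2, 4, 6, … (increasing by 2 each time), so -9, -7, -3, 3, 11, 21 → 33.
So the next tuple is (89 : 58 : re : 33).

(89 : 58 : re : 33)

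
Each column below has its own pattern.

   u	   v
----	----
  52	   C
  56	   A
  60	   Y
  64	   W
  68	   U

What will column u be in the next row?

Column u goes 52, 56, 60, 64, 68 → 72 (+4 each step).
Column v — letters move back 2 places in the alphabet, wrapping A→Z: C, A, Y, W, U → S.

72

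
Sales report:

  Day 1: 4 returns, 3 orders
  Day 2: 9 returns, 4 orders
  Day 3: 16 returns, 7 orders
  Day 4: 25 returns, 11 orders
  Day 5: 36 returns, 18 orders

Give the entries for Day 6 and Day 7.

Returns: perfect squares: 2², 3², 4², …; 4, 9, 16, 25, 36 → 49 → 64.
For the orders, each term is the sum of the two before it: 3, 4, 7, 11, 18 → 29 → 47.
Putting the parts together: 49 returns, 29 orders and then 64 returns, 47 orders.

49 returns, 29 orders; 64 returns, 47 orders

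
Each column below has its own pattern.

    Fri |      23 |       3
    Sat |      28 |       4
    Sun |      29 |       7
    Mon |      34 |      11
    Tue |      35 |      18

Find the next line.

For the day, runs through the weekdays Mon→Sun: Fri, Sat, Sun, Mon, Tue → Wed.
Second component: 23, 28, 29, 34, 35 → 40 (alternating steps +5, +1, +5, +1, …).
Third component: each term is the sum of the two before it, so 3, 4, 7, 11, 18 → 29.
Putting it together: Wed  40  29.

Wed  40  29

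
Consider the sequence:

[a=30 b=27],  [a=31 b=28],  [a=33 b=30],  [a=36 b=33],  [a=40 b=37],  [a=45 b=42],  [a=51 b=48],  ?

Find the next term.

For the a, differences are 1, 2, 3, … (increasing by 1 each time): 30, 31, 33, 36, 40, 45, 51 → 58.
B goes 27, 28, 30, 33, 37, 42, 48 → 55 (always 3 less than the a).
Combining the parts gives [a=58 b=55].

[a=58 b=55]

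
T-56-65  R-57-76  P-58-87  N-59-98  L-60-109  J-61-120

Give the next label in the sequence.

Letter goes T, R, P, N, L, J → H (letters move back 2 places in the alphabet).
Second component goes 56, 57, 58, 59, 60, 61 → 62 (+1 each step).
Third component: +11 each step; 65, 76, 87, 98, 109, 120 → 131.
Putting it together: H-62-131.

H-62-131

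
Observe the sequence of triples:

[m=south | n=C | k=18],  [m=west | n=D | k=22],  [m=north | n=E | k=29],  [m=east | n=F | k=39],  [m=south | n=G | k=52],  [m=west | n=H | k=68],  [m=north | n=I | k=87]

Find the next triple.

[m=east | n=J | k=109]

For the m, repeats south → west → north → east: south, west, north, east, south, west, north → east.
For the n, letters move forward 1 place in the alphabet: C, D, E, F, G, H, I → J.
K: differences are 4, 7, 10, … (increasing by 3 each time), so 18, 22, 29, 39, 52, 68, 87 → 109.
So the next triple is [m=east | n=J | k=109].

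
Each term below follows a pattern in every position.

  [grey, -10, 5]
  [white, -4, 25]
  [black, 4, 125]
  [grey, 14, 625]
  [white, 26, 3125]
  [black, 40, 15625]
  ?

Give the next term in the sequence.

[grey, 56, 78125]

For the shade, repeats grey → white → black: grey, white, black, grey, white, black → grey.
Second value — differences are 6, 8, 10, … (increasing by 2 each time): -10, -4, 4, 14, 26, 40 → 56.
Third value: ×5 each step; 5, 25, 125, 625, 3125, 15625 → 78125.
Combining the parts gives [grey, 56, 78125].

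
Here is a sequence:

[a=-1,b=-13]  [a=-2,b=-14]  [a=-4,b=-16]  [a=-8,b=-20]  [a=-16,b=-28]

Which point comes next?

[a=-32,b=-44]

A: ×2 each step; -1, -2, -4, -8, -16 → -32.
B goes -13, -14, -16, -20, -28 → -44 (always 12 less than the a).
Putting it together: [a=-32,b=-44].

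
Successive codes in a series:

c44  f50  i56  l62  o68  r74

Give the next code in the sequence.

u80

Letter: letters move forward 3 places in the alphabet, so c, f, i, l, o, r → u.
Second component goes 44, 50, 56, 62, 68, 74 → 80 (+6 each step).
Combining the parts gives u80.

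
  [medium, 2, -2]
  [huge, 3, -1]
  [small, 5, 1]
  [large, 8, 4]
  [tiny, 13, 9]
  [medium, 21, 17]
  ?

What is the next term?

For the size, repeats medium → huge → small → large → tiny: medium, huge, small, large, tiny, medium → huge.
Second entry: each term is the sum of the two before it, so 2, 3, 5, 8, 13, 21 → 34.
For the third entry, always 4 less than the second entry: -2, -1, 1, 4, 9, 17 → 30.
So the next term is [huge, 34, 30].

[huge, 34, 30]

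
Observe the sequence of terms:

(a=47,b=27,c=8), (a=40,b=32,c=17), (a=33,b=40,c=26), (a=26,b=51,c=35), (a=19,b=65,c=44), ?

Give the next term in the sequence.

(a=12,b=82,c=53)

A goes 47, 40, 33, 26, 19 → 12 (−7 each step).
B goes 27, 32, 40, 51, 65 → 82 (differences are 5, 8, 11, … (increasing by 3 each time)).
C — +9 each step: 8, 17, 26, 35, 44 → 53.
So the next term is (a=12,b=82,c=53).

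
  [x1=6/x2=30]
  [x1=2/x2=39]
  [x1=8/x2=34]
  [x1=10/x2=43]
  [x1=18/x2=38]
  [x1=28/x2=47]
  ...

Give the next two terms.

X1 goes 6, 2, 8, 10, 18, 28 → 46 → 74 (each term is the sum of the two before it).
X2: alternating steps +9, −5, +9, −5, …, so 30, 39, 34, 43, 38, 47 → 42 → 51.
Putting the parts together: [x1=46/x2=42] and then [x1=74/x2=51].

[x1=46/x2=42], [x1=74/x2=51]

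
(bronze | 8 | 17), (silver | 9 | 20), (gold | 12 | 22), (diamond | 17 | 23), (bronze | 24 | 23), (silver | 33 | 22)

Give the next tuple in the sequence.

Rank: repeats bronze → silver → gold → diamond, so bronze, silver, gold, diamond, bronze, silver → gold.
For the second value, differences are 1, 3, 5, … (increasing by 2 each time): 8, 9, 12, 17, 24, 33 → 44.
Third value — differences are 3, 2, 1, … (decreasing by 1 each time): 17, 20, 22, 23, 23, 22 → 20.
Combining the parts gives (gold | 44 | 20).

(gold | 44 | 20)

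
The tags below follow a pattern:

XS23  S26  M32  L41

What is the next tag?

For the size, runs through clothing sizes XS→XL: XS, S, M, L → XL.
Second component — differences are 3, 6, 9, … (increasing by 3 each time): 23, 26, 32, 41 → 53.
Putting it together: XL53.

XL53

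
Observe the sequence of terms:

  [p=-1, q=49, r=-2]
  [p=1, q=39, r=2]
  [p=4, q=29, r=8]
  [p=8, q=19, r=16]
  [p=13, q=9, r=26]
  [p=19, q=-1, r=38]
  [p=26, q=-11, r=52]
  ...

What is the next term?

[p=34, q=-21, r=68]

For the p, differences are 2, 3, 4, … (increasing by 1 each time): -1, 1, 4, 8, 13, 19, 26 → 34.
Q: −10 each step, so 49, 39, 29, 19, 9, -1, -11 → -21.
R: always 2 × the p; -2, 2, 8, 16, 26, 38, 52 → 68.
So the next term is [p=34, q=-21, r=68].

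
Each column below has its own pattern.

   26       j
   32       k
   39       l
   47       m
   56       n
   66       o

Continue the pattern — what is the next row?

77  p

First component — differences are 6, 7, 8, … (increasing by 1 each time): 26, 32, 39, 47, 56, 66 → 77.
For the letter, letters move forward 1 place in the alphabet: j, k, l, m, n, o → p.
So the next row is 77  p.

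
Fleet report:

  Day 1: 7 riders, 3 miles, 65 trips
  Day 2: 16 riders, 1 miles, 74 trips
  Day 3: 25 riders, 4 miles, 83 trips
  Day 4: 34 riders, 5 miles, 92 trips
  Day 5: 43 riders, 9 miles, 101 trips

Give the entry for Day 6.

Riders — +9 each step: 7, 16, 25, 34, 43 → 52.
Miles goes 3, 1, 4, 5, 9 → 14 (each term is the sum of the two before it).
Trips: +9 each step, so 65, 74, 83, 92, 101 → 110.
Putting it together: 52 riders, 14 miles, 110 trips.

52 riders, 14 miles, 110 trips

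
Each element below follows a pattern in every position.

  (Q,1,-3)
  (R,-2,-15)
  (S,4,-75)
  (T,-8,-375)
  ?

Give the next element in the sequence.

Letter: Q, R, S, T → U (letters move forward 1 place in the alphabet).
For the second slot, ×(-2) each step: 1, -2, 4, -8 → 16.
Third slot goes -3, -15, -75, -375 → -1875 (×5 each step).
So the next element is (U,16,-1875).

(U,16,-1875)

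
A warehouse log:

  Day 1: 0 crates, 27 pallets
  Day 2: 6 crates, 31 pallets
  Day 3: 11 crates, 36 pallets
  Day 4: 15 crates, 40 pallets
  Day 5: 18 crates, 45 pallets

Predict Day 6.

Crates: 0, 6, 11, 15, 18 → 20 (differences are 6, 5, 4, … (decreasing by 1 each time)).
Pallets: alternating steps +4, +5, +4, +5, …, so 27, 31, 36, 40, 45 → 49.
Putting it together: 20 crates, 49 pallets.

20 crates, 49 pallets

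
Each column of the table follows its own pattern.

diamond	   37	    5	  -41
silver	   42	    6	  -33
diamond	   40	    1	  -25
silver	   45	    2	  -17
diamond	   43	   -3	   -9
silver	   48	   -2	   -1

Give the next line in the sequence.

Rank — alternates diamond ↔ silver: diamond, silver, diamond, silver, diamond, silver → diamond.
Second component goes 37, 42, 40, 45, 43, 48 → 46 (alternating steps +5, −2, +5, −2, …).
Third component: 5, 6, 1, 2, -3, -2 → -7 (alternating steps +1, −5, +1, −5, …).
Fourth component: -41, -33, -25, -17, -9, -1 → 7 (+8 each step).
Combining the parts gives diamond  46  -7  7.

diamond  46  -7  7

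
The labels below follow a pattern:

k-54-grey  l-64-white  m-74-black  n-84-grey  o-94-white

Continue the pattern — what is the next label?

Letter — letters move forward 1 place in the alphabet: k, l, m, n, o → p.
Second component: 54, 64, 74, 84, 94 → 104 (+10 each step).
Shade — repeats grey → white → black: grey, white, black, grey, white → black.
Putting it together: p-104-black.

p-104-black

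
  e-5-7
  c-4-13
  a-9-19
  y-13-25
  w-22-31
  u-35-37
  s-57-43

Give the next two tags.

q-92-49 then o-149-55

Letter: e, c, a, y, w, u, s → q → o (letters move back 2 places in the alphabet, wrapping A→Z).
For the second component, each term is the sum of the two before it: 5, 4, 9, 13, 22, 35, 57 → 92 → 149.
Third component: +6 each step, so 7, 13, 19, 25, 31, 37, 43 → 49 → 55.
Putting the parts together: q-92-49 and then o-149-55.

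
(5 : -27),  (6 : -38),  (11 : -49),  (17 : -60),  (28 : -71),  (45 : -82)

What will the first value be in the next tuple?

73

First value: each term is the sum of the two before it; 5, 6, 11, 17, 28, 45 → 73.
Second value — −11 each step: -27, -38, -49, -60, -71, -82 → -93.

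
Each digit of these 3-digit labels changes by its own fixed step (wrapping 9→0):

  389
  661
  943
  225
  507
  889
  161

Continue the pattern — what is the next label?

First digit goes 3, 6, 9, 2, 5, 8, 1 → 4 (+3 each step, mod 10).
Second digit: 8, 6, 4, 2, 0, 8, 6 → 4 (−2 each step, mod 10).
Third digit goes 9, 1, 3, 5, 7, 9, 1 → 3 (+2 each step, mod 10).
Combining the parts gives 443.

443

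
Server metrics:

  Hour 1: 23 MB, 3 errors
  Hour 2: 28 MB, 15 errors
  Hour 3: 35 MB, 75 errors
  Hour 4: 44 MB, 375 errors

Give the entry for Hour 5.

MB: differences are 5, 7, 9, … (increasing by 2 each time), so 23, 28, 35, 44 → 55.
Errors: ×5 each step, so 3, 15, 75, 375 → 1875.
Combining the parts gives 55 MB, 1875 errors.

55 MB, 1875 errors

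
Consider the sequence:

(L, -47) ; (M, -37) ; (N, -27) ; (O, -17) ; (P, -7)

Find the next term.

(Q, 3)

Letter goes L, M, N, O, P → Q (letters move forward 1 place in the alphabet).
For the second component, +10 each step: -47, -37, -27, -17, -7 → 3.
So the next term is (Q, 3).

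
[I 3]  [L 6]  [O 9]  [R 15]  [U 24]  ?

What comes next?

Letter: letters move forward 3 places in the alphabet; I, L, O, R, U → X.
Second value goes 3, 6, 9, 15, 24 → 39 (each term is the sum of the two before it).
So the next term is [X 39].

[X 39]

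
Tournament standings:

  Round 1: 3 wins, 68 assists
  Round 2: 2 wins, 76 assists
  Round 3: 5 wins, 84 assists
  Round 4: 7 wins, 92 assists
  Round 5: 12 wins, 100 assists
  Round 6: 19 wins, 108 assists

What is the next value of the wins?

31

Wins goes 3, 2, 5, 7, 12, 19 → 31 (each term is the sum of the two before it).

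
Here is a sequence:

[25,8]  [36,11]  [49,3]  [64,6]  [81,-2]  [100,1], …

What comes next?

For the first entry, perfect squares: 5², 6², 7², …: 25, 36, 49, 64, 81, 100 → 121.
Second entry goes 8, 11, 3, 6, -2, 1 → -7 (alternating steps +3, −8, +3, −8, …).
Combining the parts gives [121,-7].

[121,-7]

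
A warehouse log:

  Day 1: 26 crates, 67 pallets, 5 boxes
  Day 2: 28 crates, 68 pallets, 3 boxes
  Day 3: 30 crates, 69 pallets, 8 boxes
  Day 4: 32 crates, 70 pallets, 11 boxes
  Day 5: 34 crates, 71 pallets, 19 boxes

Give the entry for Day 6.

Crates — +2 each step: 26, 28, 30, 32, 34 → 36.
Pallets: +1 each step; 67, 68, 69, 70, 71 → 72.
For the boxes, each term is the sum of the two before it: 5, 3, 8, 11, 19 → 30.
So the next row is 36 crates, 72 pallets, 30 boxes.

36 crates, 72 pallets, 30 boxes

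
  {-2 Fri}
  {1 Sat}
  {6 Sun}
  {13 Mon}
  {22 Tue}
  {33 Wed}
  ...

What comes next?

{46 Thu}

For the first value, differences are 3, 5, 7, … (increasing by 2 each time): -2, 1, 6, 13, 22, 33 → 46.
Day — runs through the weekdays Mon→Sun: Fri, Sat, Sun, Mon, Tue, Wed → Thu.
Putting it together: {46 Thu}.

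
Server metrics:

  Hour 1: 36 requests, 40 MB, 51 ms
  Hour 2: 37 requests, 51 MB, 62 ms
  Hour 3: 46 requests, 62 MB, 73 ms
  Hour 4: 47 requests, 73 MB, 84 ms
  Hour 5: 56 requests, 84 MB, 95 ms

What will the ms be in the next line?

106

MB — +11 each step: 40, 51, 62, 73, 84 → 95.
Ms goes 51, 62, 73, 84, 95 → 106 (always 11 more than the MB).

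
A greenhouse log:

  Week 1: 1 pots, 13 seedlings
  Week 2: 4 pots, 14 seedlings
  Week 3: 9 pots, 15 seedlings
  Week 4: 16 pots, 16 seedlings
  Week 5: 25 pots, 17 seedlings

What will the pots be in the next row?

36

For the pots, perfect squares: 1², 2², 3², …: 1, 4, 9, 16, 25 → 36.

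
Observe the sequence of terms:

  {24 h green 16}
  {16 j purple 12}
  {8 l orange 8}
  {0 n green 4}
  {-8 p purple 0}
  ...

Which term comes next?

{-16 r orange -4}

First entry: −8 each step, so 24, 16, 8, 0, -8 → -16.
Letter — letters move forward 2 places in the alphabet: h, j, l, n, p → r.
Colour: green, purple, orange, green, purple → orange (repeats green → purple → orange).
Fourth entry goes 16, 12, 8, 4, 0 → -4 (−4 each step).
Putting it together: {-16 r orange -4}.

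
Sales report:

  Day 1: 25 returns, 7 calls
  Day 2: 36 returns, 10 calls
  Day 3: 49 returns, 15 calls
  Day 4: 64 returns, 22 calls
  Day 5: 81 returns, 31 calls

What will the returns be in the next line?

100

Returns: perfect squares: 5², 6², 7², …; 25, 36, 49, 64, 81 → 100.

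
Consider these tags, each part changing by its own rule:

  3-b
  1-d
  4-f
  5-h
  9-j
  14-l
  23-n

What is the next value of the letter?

p

Letter: b, d, f, h, j, l, n → p (letters move forward 2 places in the alphabet).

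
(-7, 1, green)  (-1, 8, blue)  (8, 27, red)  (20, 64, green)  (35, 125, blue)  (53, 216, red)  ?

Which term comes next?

(74, 343, green)

First coordinate: differences are 6, 9, 12, … (increasing by 3 each time); -7, -1, 8, 20, 35, 53 → 74.
Second coordinate goes 1, 8, 27, 64, 125, 216 → 343 (perfect cubes: 1³, 2³, 3³, …).
Colour — repeats green → blue → red: green, blue, red, green, blue, red → green.
Putting it together: (74, 343, green).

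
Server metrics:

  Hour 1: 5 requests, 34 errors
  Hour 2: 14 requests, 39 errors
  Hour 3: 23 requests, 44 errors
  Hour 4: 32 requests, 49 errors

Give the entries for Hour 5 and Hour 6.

Requests: +9 each step; 5, 14, 23, 32 → 41 → 50.
For the errors, +5 each step: 34, 39, 44, 49 → 54 → 59.
So the next two rows are 41 requests, 54 errors and 50 requests, 59 errors.

41 requests, 54 errors; 50 requests, 59 errors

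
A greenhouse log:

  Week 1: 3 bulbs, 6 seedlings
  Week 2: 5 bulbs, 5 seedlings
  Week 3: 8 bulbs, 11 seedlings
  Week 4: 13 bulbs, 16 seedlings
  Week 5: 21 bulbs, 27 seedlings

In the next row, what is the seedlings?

43

Bulbs: each term is the sum of the two before it, so 3, 5, 8, 13, 21 → 34.
For the seedlings, each term is the sum of the two before it: 6, 5, 11, 16, 27 → 43.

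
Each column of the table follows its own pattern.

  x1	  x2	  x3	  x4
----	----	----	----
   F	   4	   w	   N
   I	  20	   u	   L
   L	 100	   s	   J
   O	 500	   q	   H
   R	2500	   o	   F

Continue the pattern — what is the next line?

Column x1 goes F, I, L, O, R → U (letters move forward 3 places in the alphabet).
Column x2: ×5 each step, so 4, 20, 100, 500, 2500 → 12500.
Column x3 goes w, u, s, q, o → m (letters move back 2 places in the alphabet).
Column x4 — letters move back 2 places in the alphabet: N, L, J, H, F → D.
So the next line is U  12500  m  D.

U  12500  m  D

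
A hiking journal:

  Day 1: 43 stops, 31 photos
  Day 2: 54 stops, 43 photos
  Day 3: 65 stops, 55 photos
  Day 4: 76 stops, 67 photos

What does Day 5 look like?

87 stops, 79 photos

Stops: 43, 54, 65, 76 → 87 (+11 each step).
For the photos, +12 each step: 31, 43, 55, 67 → 79.
Putting it together: 87 stops, 79 photos.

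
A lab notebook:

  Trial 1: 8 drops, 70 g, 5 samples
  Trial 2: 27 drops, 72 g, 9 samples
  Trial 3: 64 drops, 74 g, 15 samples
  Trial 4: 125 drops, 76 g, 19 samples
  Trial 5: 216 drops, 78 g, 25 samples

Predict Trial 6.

343 drops, 80 g, 29 samples

Drops goes 8, 27, 64, 125, 216 → 343 (perfect cubes: 2³, 3³, 4³, …).
G: +2 each step; 70, 72, 74, 76, 78 → 80.
Samples: alternating steps +4, +6, +4, +6, …, so 5, 9, 15, 19, 25 → 29.
Combining the parts gives 343 drops, 80 g, 29 samples.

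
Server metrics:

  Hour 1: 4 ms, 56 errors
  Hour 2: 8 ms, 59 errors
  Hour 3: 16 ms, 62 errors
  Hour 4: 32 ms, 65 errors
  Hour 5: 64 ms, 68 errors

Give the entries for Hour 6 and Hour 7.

128 ms, 71 errors; 256 ms, 74 errors

Ms: 4, 8, 16, 32, 64 → 128 → 256 (×2 each step).
Errors: +3 each step, so 56, 59, 62, 65, 68 → 71 → 74.
Putting the parts together: 128 ms, 71 errors and then 256 ms, 74 errors.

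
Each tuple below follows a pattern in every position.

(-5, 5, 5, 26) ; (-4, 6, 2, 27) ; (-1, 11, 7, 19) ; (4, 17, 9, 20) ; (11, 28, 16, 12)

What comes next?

(20, 45, 25, 13)

First slot: -5, -4, -1, 4, 11 → 20 (differences are 1, 3, 5, … (increasing by 2 each time)).
Second slot — each term is the sum of the two before it: 5, 6, 11, 17, 28 → 45.
Third slot — each term is the sum of the two before it: 5, 2, 7, 9, 16 → 25.
Fourth slot: alternating steps +1, −8, +1, −8, …, so 26, 27, 19, 20, 12 → 13.
So the next tuple is (20, 45, 25, 13).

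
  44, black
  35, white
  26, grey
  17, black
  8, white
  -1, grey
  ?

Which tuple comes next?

First entry: −9 each step; 44, 35, 26, 17, 8, -1 → -10.
Shade — repeats black → white → grey: black, white, grey, black, white, grey → black.
Putting it together: -10, black.

-10, black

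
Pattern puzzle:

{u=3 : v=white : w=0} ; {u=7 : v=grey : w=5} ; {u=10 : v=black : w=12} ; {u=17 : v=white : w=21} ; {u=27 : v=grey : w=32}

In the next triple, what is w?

W: 0, 5, 12, 21, 32 → 45 (differences are 5, 7, 9, … (increasing by 2 each time)).

45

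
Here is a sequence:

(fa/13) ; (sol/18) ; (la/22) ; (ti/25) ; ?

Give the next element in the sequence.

(do/27)

Note: runs through the solfège scale do→ti; fa, sol, la, ti → do.
Second coordinate: differences are 5, 4, 3, … (decreasing by 1 each time); 13, 18, 22, 25 → 27.
Combining the parts gives (do/27).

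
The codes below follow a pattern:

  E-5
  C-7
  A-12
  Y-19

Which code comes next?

Letter — letters move back 2 places in the alphabet, wrapping A→Z: E, C, A, Y → W.
Second component: each term is the sum of the two before it, so 5, 7, 12, 19 → 31.
So the next code is W-31.

W-31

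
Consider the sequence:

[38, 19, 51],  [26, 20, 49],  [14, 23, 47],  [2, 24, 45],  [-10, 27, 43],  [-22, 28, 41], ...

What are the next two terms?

First slot: 38, 26, 14, 2, -10, -22 → -34 → -46 (−12 each step).
Second slot: alternating steps +1, +3, +1, +3, …; 19, 20, 23, 24, 27, 28 → 31 → 32.
Third slot goes 51, 49, 47, 45, 43, 41 → 39 → 37 (−2 each step).
Putting the parts together: [-34, 31, 39] and then [-46, 32, 37].

[-34, 31, 39], [-46, 32, 37]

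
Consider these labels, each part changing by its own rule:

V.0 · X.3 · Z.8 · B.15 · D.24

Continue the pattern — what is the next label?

F.35

Letter: letters move forward 2 places in the alphabet, wrapping Z→A; V, X, Z, B, D → F.
Second component: differences are 3, 5, 7, … (increasing by 2 each time), so 0, 3, 8, 15, 24 → 35.
Combining the parts gives F.35.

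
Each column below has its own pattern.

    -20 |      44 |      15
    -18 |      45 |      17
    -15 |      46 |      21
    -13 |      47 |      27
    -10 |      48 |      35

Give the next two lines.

First component goes -20, -18, -15, -13, -10 → -8 → -5 (alternating steps +2, +3, +2, +3, …).
Second component: 44, 45, 46, 47, 48 → 49 → 50 (+1 each step).
Third component: differences are 2, 4, 6, … (increasing by 2 each time); 15, 17, 21, 27, 35 → 45 → 57.
So the next two lines are -8  49  45 and -5  50  57.

-8  49  45; -5  50  57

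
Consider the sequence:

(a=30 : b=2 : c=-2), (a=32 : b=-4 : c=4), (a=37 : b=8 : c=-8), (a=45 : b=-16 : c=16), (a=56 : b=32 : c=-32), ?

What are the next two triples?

A: differences are 2, 5, 8, … (increasing by 3 each time), so 30, 32, 37, 45, 56 → 70 → 87.
B goes 2, -4, 8, -16, 32 → -64 → 128 (×(-2) each step).
C: always the negative of the b; -2, 4, -8, 16, -32 → 64 → -128.
So the next two triples are (a=70 : b=-64 : c=64) and (a=87 : b=128 : c=-128).

(a=70 : b=-64 : c=64), (a=87 : b=128 : c=-128)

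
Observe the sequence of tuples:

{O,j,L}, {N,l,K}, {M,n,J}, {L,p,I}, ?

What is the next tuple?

First letter goes O, N, M, L → K (letters move back 1 place in the alphabet).
Second letter: letters move forward 2 places in the alphabet; j, l, n, p → r.
Third letter: letters move back 1 place in the alphabet; L, K, J, I → H.
Combining the parts gives {K,r,H}.

{K,r,H}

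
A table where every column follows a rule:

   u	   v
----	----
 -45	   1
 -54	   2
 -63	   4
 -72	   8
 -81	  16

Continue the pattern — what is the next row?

Column u: −9 each step, so -45, -54, -63, -72, -81 → -90.
Column v: ×2 each step, so 1, 2, 4, 8, 16 → 32.
Putting it together: -90  32.

-90  32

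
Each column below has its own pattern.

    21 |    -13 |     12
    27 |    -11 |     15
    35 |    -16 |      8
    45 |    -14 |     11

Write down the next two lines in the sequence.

57  -19  4; 71  -17  7

First component — differences are 6, 8, 10, … (increasing by 2 each time): 21, 27, 35, 45 → 57 → 71.
Second component: alternating steps +2, −5, +2, −5, …, so -13, -11, -16, -14 → -19 → -17.
Third component: alternating steps +3, −7, +3, −7, …, so 12, 15, 8, 11 → 4 → 7.
Putting the parts together: 57  -19  4 and then 71  -17  7.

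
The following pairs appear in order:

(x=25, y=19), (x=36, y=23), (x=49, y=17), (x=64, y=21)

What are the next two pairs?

(x=81, y=15), (x=100, y=19)

X: perfect squares: 5², 6², 7², …, so 25, 36, 49, 64 → 81 → 100.
For the y, alternating steps +4, −6, +4, −6, …: 19, 23, 17, 21 → 15 → 19.
So the next two pairs are (x=81, y=15) and (x=100, y=19).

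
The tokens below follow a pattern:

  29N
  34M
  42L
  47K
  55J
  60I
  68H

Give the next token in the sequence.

73G

First component: 29, 34, 42, 47, 55, 60, 68 → 73 (alternating steps +5, +8, +5, +8, …).
For the letter, letters move back 1 place in the alphabet: N, M, L, K, J, I, H → G.
Combining the parts gives 73G.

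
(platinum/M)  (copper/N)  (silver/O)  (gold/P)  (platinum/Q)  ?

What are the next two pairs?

(copper/R), (silver/S)

Metal: platinum, copper, silver, gold, platinum → copper → silver (repeats platinum → copper → silver → gold).
Letter: letters move forward 1 place in the alphabet; M, N, O, P, Q → R → S.
Putting the parts together: (copper/R) and then (silver/S).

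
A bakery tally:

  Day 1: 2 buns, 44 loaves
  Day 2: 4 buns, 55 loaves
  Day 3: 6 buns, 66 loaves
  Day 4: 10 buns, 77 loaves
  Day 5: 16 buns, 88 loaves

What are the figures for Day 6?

Buns: each term is the sum of the two before it; 2, 4, 6, 10, 16 → 26.
Loaves: +11 each step; 44, 55, 66, 77, 88 → 99.
Putting it together: 26 buns, 99 loaves.

26 buns, 99 loaves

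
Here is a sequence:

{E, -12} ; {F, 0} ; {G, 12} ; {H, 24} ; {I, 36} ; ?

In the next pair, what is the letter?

J

Letter: letters move forward 1 place in the alphabet; E, F, G, H, I → J.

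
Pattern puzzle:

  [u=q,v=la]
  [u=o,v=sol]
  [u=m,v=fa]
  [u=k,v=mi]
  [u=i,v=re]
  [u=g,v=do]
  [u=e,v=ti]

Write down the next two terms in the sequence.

U: q, o, m, k, i, g, e → c → a (letters move back 2 places in the alphabet).
V — runs backward through the solfège scale do→ti: la, sol, fa, mi, re, do, ti → la → sol.
Putting the parts together: [u=c,v=la] and then [u=a,v=sol].

[u=c,v=la], [u=a,v=sol]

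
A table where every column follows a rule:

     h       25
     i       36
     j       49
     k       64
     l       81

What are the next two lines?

Letter goes h, i, j, k, l → m → n (letters move forward 1 place in the alphabet).
Second component: perfect squares: 5², 6², 7², …, so 25, 36, 49, 64, 81 → 100 → 121.
So the next two lines are m  100 and n  121.

m  100; n  121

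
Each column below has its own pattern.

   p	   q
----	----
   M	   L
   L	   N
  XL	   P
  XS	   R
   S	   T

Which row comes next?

M  V

Column p goes M, L, XL, XS, S → M (runs through clothing sizes XS→XL).
Column q goes L, N, P, R, T → V (letters move forward 2 places in the alphabet).
So the next row is M  V.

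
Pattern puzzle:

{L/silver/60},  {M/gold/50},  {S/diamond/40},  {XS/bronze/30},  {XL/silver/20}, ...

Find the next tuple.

{L/gold/10}

Size — runs backward through clothing sizes XS→XL: L, M, S, XS, XL → L.
Rank: repeats silver → gold → diamond → bronze, so silver, gold, diamond, bronze, silver → gold.
Third slot: 60, 50, 40, 30, 20 → 10 (−10 each step).
Combining the parts gives {L/gold/10}.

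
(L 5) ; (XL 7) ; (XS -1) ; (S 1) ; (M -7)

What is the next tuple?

Size: L, XL, XS, S, M → L (runs through clothing sizes XS→XL).
Second slot goes 5, 7, -1, 1, -7 → -5 (alternating steps +2, −8, +2, −8, …).
So the next tuple is (L -5).

(L -5)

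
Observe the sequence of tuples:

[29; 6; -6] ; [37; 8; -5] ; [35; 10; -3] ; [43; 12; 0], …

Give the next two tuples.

[41; 14; 4], [49; 16; 9]

First component: alternating steps +8, −2, +8, −2, …, so 29, 37, 35, 43 → 41 → 49.
Second component goes 6, 8, 10, 12 → 14 → 16 (+2 each step).
Third component: -6, -5, -3, 0 → 4 → 9 (differences are 1, 2, 3, … (increasing by 1 each time)).
So the next two tuples are [41; 14; 4] and [49; 16; 9].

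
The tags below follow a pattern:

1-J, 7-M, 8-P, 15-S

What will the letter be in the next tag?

V

First component — each term is the sum of the two before it: 1, 7, 8, 15 → 23.
Letter: letters move forward 3 places in the alphabet; J, M, P, S → V.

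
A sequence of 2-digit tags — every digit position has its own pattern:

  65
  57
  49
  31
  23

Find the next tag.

For the first digit, −1 each step, mod 10: 6, 5, 4, 3, 2 → 1.
Second digit: 5, 7, 9, 1, 3 → 5 (+2 each step, mod 10).
Putting it together: 15.

15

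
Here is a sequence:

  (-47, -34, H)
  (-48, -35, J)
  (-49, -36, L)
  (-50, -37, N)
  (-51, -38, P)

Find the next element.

First part — −1 each step: -47, -48, -49, -50, -51 → -52.
For the second part, −1 each step: -34, -35, -36, -37, -38 → -39.
Letter: letters move forward 2 places in the alphabet, so H, J, L, N, P → R.
Putting it together: (-52, -39, R).

(-52, -39, R)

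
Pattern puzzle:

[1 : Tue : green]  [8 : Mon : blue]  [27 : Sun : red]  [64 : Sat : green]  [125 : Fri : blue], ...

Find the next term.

[216 : Thu : red]

For the first entry, perfect cubes: 1³, 2³, 3³, …: 1, 8, 27, 64, 125 → 216.
Day — runs backward through the weekdays Mon→Sun: Tue, Mon, Sun, Sat, Fri → Thu.
Colour: repeats green → blue → red; green, blue, red, green, blue → red.
Putting it together: [216 : Thu : red].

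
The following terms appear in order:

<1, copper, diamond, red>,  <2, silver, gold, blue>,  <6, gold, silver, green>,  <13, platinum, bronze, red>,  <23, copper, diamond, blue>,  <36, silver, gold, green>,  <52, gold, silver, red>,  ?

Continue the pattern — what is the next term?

<71, platinum, bronze, blue>

First slot: 1, 2, 6, 13, 23, 36, 52 → 71 (differences are 1, 4, 7, … (increasing by 3 each time)).
Metal: copper, silver, gold, platinum, copper, silver, gold → platinum (repeats copper → silver → gold → platinum).
For the rank, repeats diamond → gold → silver → bronze: diamond, gold, silver, bronze, diamond, gold, silver → bronze.
Colour: repeats red → blue → green; red, blue, green, red, blue, green, red → blue.
So the next term is <71, platinum, bronze, blue>.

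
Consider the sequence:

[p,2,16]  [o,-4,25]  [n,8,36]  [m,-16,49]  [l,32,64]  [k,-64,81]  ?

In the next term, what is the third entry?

Third entry: perfect squares: 4², 5², 6², …, so 16, 25, 36, 49, 64, 81 → 100.

100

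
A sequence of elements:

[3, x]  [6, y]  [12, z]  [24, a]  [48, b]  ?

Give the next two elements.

First coordinate goes 3, 6, 12, 24, 48 → 96 → 192 (×2 each step).
Letter — letters move forward 1 place in the alphabet, wrapping Z→A: x, y, z, a, b → c → d.
Putting the parts together: [96, c] and then [192, d].

[96, c], [192, d]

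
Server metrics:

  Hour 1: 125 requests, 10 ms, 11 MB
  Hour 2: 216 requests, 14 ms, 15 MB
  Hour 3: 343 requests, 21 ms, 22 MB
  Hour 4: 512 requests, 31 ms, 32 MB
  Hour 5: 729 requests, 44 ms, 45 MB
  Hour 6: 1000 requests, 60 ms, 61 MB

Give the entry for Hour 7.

Requests: 125, 216, 343, 512, 729, 1000 → 1331 (perfect cubes: 5³, 6³, 7³, …).
Ms — differences are 4, 7, 10, … (increasing by 3 each time): 10, 14, 21, 31, 44, 60 → 79.
MB: 11, 15, 22, 32, 45, 61 → 80 (always 1 more than the ms).
Putting it together: 1331 requests, 79 ms, 80 MB.

1331 requests, 79 ms, 80 MB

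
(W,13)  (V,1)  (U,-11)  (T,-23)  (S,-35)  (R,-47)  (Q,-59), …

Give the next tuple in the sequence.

Letter: W, V, U, T, S, R, Q → P (letters move back 1 place in the alphabet).
Second part: −12 each step; 13, 1, -11, -23, -35, -47, -59 → -71.
So the next tuple is (P,-71).

(P,-71)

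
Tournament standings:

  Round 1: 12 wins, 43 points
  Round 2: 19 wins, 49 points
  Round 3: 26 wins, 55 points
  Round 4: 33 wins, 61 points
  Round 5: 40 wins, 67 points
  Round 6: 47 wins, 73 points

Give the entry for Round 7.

54 wins, 79 points

Wins goes 12, 19, 26, 33, 40, 47 → 54 (+7 each step).
Points: +6 each step; 43, 49, 55, 61, 67, 73 → 79.
So the next row is 54 wins, 79 points.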